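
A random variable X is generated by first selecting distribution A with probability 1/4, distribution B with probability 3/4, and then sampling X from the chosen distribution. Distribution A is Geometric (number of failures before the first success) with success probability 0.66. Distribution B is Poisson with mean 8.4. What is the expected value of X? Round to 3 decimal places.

6.429

Component means — A: 0.515152; B: 8.4.
E[X] = 0.25·0.515152 + 0.75·8.4 = 6.42879.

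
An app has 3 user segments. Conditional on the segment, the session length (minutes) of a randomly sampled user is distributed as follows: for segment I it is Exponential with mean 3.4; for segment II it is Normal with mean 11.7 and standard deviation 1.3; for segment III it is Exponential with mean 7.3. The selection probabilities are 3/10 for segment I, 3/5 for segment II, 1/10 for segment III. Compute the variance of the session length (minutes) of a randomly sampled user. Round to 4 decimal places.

Per component, I: μ=3.4, E[X²]=23.12; II: μ=11.7, E[X²]=138.58; III: μ=7.3, E[X²]=106.58.
E[X] = 0.3·3.4 + 0.6·11.7 + 0.1·7.3 = 8.77.
E[X²] = 0.3·23.12 + 0.6·138.58 + 0.1·106.58 = 100.742.
Var(X) = E[X²] − (E[X])² = 100.742 − 76.9129 = 23.8291.

23.8291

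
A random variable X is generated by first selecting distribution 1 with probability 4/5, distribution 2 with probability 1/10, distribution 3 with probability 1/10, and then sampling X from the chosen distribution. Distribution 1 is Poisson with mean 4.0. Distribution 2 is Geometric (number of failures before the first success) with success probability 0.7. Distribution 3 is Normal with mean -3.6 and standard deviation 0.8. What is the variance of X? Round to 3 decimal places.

9.129

Per component, 1: μ=4, E[X²]=20; 2: μ=0.428571, E[X²]=0.795918; 3: μ=-3.6, E[X²]=13.6.
E[X] = 0.8·4 + 0.1·0.428571 + 0.1·-3.6 = 2.88286.
E[X²] = 0.8·20 + 0.1·0.795918 + 0.1·13.6 = 17.4396.
Var(X) = E[X²] − (E[X])² = 17.4396 − 8.31087 = 9.12873.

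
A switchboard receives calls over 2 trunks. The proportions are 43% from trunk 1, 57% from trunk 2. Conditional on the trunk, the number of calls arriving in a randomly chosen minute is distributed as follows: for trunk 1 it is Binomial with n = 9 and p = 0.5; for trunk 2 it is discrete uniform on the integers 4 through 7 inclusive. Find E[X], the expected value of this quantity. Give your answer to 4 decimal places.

Component means — 1: 4.5; 2: 5.5.
E[X] = 0.43·4.5 + 0.57·5.5 = 5.07.

5.0700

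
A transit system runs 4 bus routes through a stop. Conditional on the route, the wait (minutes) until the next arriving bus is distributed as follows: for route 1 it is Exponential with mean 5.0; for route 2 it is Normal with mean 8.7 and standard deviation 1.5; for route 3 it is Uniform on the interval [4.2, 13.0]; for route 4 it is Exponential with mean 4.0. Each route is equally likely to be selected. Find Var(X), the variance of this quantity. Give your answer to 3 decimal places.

16.858

Per component, 1: μ=5, E[X²]=50; 2: μ=8.7, E[X²]=77.94; 3: μ=8.6, E[X²]=80.4133; 4: μ=4, E[X²]=32.
E[X] = 0.25·5 + 0.25·8.7 + 0.25·8.6 + 0.25·4 = 6.575.
E[X²] = 0.25·50 + 0.25·77.94 + 0.25·80.4133 + 0.25·32 = 60.0883.
Var(X) = E[X²] − (E[X])² = 60.0883 − 43.2306 = 16.8577.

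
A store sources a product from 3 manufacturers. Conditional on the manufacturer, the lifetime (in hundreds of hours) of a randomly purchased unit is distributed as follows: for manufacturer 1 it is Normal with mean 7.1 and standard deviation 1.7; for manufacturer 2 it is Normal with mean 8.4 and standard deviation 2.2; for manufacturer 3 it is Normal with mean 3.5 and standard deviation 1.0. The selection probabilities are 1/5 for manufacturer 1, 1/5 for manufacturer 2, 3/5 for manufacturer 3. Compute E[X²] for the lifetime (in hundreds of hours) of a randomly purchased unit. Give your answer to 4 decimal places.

33.6900

For each component E[X²] = Var + (mean)², giving 1: 53.3; 2: 75.4; 3: 13.25.
Overall E[X²] = 0.2·53.3 + 0.2·75.4 + 0.6·13.25 = 33.69.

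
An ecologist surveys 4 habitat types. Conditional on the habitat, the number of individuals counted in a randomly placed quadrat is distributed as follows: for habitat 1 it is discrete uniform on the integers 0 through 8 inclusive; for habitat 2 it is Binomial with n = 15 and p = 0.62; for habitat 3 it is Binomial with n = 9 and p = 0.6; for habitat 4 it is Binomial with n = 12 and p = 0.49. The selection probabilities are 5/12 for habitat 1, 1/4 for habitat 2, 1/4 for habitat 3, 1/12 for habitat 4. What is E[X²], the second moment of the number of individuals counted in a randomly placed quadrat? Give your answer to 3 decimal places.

42.912

For each component E[X²] = Var + (mean)², giving 1: 22.6667; 2: 90.024; 3: 31.32; 4: 37.5732.
Overall E[X²] = 0.416667·22.6667 + 0.25·90.024 + 0.25·31.32 + 0.0833333·37.5732 = 42.9115.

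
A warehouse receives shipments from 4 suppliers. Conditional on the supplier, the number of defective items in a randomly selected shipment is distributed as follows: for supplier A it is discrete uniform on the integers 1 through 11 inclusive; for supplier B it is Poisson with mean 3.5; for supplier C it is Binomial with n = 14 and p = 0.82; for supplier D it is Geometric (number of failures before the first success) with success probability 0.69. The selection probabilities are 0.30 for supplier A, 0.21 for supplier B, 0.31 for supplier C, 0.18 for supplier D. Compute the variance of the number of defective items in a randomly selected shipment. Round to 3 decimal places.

20.630

Per component, A: μ=6, E[X²]=46; B: μ=3.5, E[X²]=15.75; C: μ=11.48, E[X²]=133.857; D: μ=0.449275, E[X²]=0.852972.
E[X] = 0.3·6 + 0.21·3.5 + 0.31·11.48 + 0.18·0.449275 = 6.17467.
E[X²] = 0.3·46 + 0.21·15.75 + 0.31·133.857 + 0.18·0.852972 = 58.7566.
Var(X) = E[X²] − (E[X])² = 58.7566 − 38.1265 = 20.6301.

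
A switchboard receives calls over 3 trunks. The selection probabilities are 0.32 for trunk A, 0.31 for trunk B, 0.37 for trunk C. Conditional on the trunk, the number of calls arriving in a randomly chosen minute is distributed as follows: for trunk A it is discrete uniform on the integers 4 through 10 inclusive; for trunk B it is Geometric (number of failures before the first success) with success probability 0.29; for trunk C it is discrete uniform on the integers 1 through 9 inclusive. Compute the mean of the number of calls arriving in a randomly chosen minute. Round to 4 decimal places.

4.8490

Component means — A: 7; B: 2.44828; C: 5.
E[X] = 0.32·7 + 0.31·2.44828 + 0.37·5 = 4.84897.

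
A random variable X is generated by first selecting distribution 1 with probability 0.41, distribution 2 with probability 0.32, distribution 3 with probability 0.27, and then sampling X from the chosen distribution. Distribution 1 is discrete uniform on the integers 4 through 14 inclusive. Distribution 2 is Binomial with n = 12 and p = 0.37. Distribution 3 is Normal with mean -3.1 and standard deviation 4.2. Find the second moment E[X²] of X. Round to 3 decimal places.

For each component E[X²] = Var + (mean)², giving 1: 91; 2: 22.5108; 3: 27.25.
Overall E[X²] = 0.41·91 + 0.32·22.5108 + 0.27·27.25 = 51.871.

51.871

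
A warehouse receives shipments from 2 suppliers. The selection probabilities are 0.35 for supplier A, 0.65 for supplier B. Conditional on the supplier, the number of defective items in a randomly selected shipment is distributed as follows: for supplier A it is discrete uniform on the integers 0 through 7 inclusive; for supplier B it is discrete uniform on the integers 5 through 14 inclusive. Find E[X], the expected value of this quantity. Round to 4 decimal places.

Component means — A: 3.5; B: 9.5.
E[X] = 0.35·3.5 + 0.65·9.5 = 7.4.

7.4000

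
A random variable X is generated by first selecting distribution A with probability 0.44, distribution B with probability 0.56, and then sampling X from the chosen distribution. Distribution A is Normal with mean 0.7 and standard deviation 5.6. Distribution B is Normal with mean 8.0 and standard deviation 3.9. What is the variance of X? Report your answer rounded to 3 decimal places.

Per component, A: μ=0.7, E[X²]=31.85; B: μ=8, E[X²]=79.21.
E[X] = 0.44·0.7 + 0.56·8 = 4.788.
E[X²] = 0.44·31.85 + 0.56·79.21 = 58.3716.
Var(X) = E[X²] − (E[X])² = 58.3716 − 22.9249 = 35.4467.

35.447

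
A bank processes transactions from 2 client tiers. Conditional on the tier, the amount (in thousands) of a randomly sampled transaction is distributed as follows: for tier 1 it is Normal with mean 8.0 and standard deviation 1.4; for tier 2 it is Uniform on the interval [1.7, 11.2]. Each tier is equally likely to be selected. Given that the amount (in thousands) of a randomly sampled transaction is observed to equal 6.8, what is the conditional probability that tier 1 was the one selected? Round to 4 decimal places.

Likelihoods f(6.8 | ·): 1: 0.197354; 2: 0.105263.
Posterior ∝ prior × likelihood. Numerator for 1: 0.5·0.197354 = 0.0986769.
Normalizing constant: 0.5·0.197354 + 0.5·0.105263 = 0.151308.
P(1 | observation) = 0.0986769 / 0.151308 = 0.652157.

0.6522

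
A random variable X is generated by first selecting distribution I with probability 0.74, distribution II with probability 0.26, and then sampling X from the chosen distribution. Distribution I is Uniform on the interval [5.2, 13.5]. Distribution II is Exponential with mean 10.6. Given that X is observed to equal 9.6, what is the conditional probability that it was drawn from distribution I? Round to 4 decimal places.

Likelihoods f(9.6 | ·): I: 0.120482; II: 0.0381391.
Posterior ∝ prior × likelihood. Numerator for I: 0.74·0.120482 = 0.0891566.
Normalizing constant: 0.74·0.120482 + 0.26·0.0381391 = 0.0990728.
P(I | observation) = 0.0891566 / 0.0990728 = 0.89991.

0.8999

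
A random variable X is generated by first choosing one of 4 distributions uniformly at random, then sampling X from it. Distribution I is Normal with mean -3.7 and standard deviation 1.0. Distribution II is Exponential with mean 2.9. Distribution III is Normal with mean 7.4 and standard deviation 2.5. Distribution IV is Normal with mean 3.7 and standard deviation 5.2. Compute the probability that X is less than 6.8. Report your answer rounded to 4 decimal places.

Conditional on each component, P(X < 6.8): I: 1; II: 0.904136; III: 0.405165; IV: 0.724464.
By total probability, P(X < 6.8) = 0.25·1 + 0.25·0.904136 + 0.25·0.405165 + 0.25·0.724464 = 0.758441.

0.7584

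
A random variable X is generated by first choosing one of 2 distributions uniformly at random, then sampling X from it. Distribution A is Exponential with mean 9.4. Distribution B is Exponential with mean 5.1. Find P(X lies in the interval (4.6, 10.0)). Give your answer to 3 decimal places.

Conditional on each component, P(4.6 < X < 10.0): A: 0.267886; B: 0.265025.
By total probability, P(4.6 < X < 10.0) = 0.5·0.267886 + 0.5·0.265025 = 0.266456.

0.266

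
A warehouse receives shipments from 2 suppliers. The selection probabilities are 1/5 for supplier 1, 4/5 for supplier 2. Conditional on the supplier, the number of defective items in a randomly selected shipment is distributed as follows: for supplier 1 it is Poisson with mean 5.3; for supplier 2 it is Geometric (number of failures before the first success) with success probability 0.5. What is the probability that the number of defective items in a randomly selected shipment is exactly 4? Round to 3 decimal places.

Conditional on each supplier, P(X = 4): 1: 0.164109; 2: 0.03125.
By total probability, P(X = 4) = 0.2·0.164109 + 0.8·0.03125 = 0.0578217.

0.058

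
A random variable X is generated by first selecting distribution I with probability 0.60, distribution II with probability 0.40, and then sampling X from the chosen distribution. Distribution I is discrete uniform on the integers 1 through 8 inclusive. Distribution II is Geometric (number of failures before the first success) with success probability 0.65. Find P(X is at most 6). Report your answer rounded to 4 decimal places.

0.8497

Conditional on each component, P(X ≤ 6): I: 0.75; II: 0.999357.
By total probability, P(X ≤ 6) = 0.6·0.75 + 0.4·0.999357 = 0.849743.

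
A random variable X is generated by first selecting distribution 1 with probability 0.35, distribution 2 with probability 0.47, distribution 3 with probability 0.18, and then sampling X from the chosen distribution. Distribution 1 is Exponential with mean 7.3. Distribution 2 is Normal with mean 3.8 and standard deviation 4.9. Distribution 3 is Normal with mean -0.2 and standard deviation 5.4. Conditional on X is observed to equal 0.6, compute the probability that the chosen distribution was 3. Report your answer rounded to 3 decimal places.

Likelihoods f(0.6 | ·): 1: 0.126177; 2: 0.0657814; 3: 0.0730719.
Posterior ∝ prior × likelihood. Numerator for 3: 0.18·0.0730719 = 0.0131529.
Normalizing constant: 0.35·0.126177 + 0.47·0.0657814 + 0.18·0.0730719 = 0.0882323.
P(3 | observation) = 0.0131529 / 0.0882323 = 0.149072.

0.149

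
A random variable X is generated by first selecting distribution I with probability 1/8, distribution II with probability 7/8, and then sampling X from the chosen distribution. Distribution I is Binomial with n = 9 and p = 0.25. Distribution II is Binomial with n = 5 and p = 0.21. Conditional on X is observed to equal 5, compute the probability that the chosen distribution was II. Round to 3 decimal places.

Likelihoods P(X=5 | ·): I: 0.0389328; II: 0.00040841.
Posterior ∝ prior × likelihood. Numerator for II: 0.875·0.00040841 = 0.000357359.
Normalizing constant: 0.125·0.0389328 + 0.875·0.00040841 = 0.00522396.
P(II | observation) = 0.000357359 / 0.00522396 = 0.0684077.

0.068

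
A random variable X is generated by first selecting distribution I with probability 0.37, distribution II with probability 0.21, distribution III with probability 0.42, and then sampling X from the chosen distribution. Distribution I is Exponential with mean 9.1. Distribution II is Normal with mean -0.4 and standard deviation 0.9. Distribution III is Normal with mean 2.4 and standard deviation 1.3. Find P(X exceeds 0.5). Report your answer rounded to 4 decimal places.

Conditional on each component, P(X > 0.5): I: 0.946537; II: 0.158655; III: 0.928066.
By total probability, P(X > 0.5) = 0.37·0.946537 + 0.21·0.158655 + 0.42·0.928066 = 0.773324.

0.7733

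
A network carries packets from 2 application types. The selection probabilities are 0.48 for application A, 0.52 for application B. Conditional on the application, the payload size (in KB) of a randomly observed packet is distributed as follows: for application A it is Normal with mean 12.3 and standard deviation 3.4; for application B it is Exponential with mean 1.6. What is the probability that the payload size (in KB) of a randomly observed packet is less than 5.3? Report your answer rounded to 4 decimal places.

0.5105

Conditional on each application, P(X < 5.3): A: 0.0197556; B: 0.963575.
By total probability, P(X < 5.3) = 0.48·0.0197556 + 0.52·0.963575 = 0.510542.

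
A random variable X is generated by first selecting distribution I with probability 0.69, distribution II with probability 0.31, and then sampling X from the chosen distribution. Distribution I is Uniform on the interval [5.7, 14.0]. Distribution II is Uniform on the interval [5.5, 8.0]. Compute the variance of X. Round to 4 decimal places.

6.1782

Per component, I: μ=9.85, E[X²]=102.763; II: μ=6.75, E[X²]=46.0833.
E[X] = 0.69·9.85 + 0.31·6.75 = 8.889.
E[X²] = 0.69·102.763 + 0.31·46.0833 = 85.1925.
Var(X) = E[X²] − (E[X])² = 85.1925 − 79.0143 = 6.17821.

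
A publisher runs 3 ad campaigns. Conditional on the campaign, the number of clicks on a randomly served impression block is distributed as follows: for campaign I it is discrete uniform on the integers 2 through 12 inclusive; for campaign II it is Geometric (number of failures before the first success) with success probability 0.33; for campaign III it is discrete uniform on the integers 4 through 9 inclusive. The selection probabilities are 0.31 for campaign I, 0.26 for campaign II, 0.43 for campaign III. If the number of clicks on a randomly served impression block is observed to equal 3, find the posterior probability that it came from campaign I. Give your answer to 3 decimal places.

Likelihoods P(X=3 | ·): I: 0.0909091; II: 0.0992518; III: 0.
Posterior ∝ prior × likelihood. Numerator for I: 0.31·0.0909091 = 0.0281818.
Normalizing constant: 0.31·0.0909091 + 0.26·0.0992518 + 0.43·0 = 0.0539873.
P(I | observation) = 0.0281818 / 0.0539873 = 0.522008.

0.522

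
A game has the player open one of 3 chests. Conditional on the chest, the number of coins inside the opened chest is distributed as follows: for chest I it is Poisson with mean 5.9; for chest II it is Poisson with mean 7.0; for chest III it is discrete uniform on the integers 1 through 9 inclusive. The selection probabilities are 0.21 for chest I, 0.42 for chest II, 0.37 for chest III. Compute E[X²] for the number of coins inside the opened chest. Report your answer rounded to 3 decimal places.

For each component E[X²] = Var + (mean)², giving I: 40.71; II: 56; III: 31.6667.
Overall E[X²] = 0.21·40.71 + 0.42·56 + 0.37·31.6667 = 43.7858.

43.786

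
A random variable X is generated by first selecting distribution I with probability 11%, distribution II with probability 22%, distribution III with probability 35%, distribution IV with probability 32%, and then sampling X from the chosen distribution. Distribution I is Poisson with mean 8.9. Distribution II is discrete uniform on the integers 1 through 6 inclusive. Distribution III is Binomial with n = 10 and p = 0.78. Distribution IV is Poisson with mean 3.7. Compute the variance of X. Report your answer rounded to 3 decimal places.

Per component, I: μ=8.9, E[X²]=88.11; II: μ=3.5, E[X²]=15.1667; III: μ=7.8, E[X²]=62.556; IV: μ=3.7, E[X²]=17.39.
E[X] = 0.11·8.9 + 0.22·3.5 + 0.35·7.8 + 0.32·3.7 = 5.663.
E[X²] = 0.11·88.11 + 0.22·15.1667 + 0.35·62.556 + 0.32·17.39 = 40.4882.
Var(X) = E[X²] − (E[X])² = 40.4882 − 32.0696 = 8.4186.

8.419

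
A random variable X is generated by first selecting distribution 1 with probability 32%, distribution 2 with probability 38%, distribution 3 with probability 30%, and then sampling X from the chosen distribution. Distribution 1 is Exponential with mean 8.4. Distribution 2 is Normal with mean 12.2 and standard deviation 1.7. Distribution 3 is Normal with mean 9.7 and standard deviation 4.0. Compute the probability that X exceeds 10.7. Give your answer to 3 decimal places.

Conditional on each component, P(X > 10.7): 1: 0.279764; 2: 0.811207; 3: 0.401294.
By total probability, P(X > 10.7) = 0.32·0.279764 + 0.38·0.811207 + 0.3·0.401294 = 0.518171.

0.518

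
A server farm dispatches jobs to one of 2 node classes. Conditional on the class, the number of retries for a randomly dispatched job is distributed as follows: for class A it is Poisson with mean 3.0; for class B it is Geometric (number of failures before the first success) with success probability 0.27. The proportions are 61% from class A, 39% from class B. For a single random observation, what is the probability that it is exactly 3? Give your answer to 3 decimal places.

Conditional on each class, P(X = 3): A: 0.224042; B: 0.105035.
By total probability, P(X = 3) = 0.61·0.224042 + 0.39·0.105035 = 0.177629.

0.178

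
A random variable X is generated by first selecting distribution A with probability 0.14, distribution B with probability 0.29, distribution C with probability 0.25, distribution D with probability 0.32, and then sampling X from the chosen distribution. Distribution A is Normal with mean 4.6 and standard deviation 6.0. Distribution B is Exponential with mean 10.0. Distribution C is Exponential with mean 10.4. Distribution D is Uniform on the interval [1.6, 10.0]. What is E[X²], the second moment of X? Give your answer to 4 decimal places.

132.7288

For each component E[X²] = Var + (mean)², giving A: 57.16; B: 200; C: 216.32; D: 39.52.
Overall E[X²] = 0.14·57.16 + 0.29·200 + 0.25·216.32 + 0.32·39.52 = 132.729.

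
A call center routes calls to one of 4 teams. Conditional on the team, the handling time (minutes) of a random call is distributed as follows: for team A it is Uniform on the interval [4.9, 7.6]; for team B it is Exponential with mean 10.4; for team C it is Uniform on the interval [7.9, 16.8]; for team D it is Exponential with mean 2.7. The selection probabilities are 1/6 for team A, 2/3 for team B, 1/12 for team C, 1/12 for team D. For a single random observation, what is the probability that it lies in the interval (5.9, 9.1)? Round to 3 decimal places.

Conditional on each team, P(5.9 < X < 9.1): A: 0.62963; B: 0.150188; C: 0.134831; D: 0.07808.
By total probability, P(5.9 < X < 9.1) = 0.166667·0.62963 + 0.666667·0.150188 + 0.0833333·0.134831 + 0.0833333·0.07808 = 0.222806.

0.223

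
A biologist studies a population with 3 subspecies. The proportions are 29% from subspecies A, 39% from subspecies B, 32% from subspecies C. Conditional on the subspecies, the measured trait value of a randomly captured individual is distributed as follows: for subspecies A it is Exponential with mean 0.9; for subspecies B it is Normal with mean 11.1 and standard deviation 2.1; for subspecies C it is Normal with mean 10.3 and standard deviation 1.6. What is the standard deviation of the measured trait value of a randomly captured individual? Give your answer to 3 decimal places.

4.777

Per component, A: μ=0.9, E[X²]=1.62; B: μ=11.1, E[X²]=127.62; C: μ=10.3, E[X²]=108.65.
E[X] = 0.29·0.9 + 0.39·11.1 + 0.32·10.3 = 7.886.
E[X²] = 0.29·1.62 + 0.39·127.62 + 0.32·108.65 = 85.0096.
Var(X) = E[X²] − (E[X])² = 85.0096 − 62.189 = 22.8206.
SD(X) = √22.8206 = 4.77709.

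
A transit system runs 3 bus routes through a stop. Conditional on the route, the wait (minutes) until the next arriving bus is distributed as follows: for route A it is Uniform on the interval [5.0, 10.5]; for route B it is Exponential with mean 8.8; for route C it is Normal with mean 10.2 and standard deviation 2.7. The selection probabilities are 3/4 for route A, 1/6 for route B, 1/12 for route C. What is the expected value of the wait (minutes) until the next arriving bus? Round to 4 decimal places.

8.1292

Component means — A: 7.75; B: 8.8; C: 10.2.
E[X] = 0.75·7.75 + 0.166667·8.8 + 0.0833333·10.2 = 8.12917.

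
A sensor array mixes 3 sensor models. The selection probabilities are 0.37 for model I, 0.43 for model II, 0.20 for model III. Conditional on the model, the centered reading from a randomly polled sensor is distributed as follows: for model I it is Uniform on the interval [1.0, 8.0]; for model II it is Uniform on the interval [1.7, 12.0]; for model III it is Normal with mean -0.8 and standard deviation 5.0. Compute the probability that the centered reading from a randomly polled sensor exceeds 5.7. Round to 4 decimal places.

Conditional on each model, P(X > 5.7): I: 0.328571; II: 0.61165; III: 0.0968005.
By total probability, P(X > 5.7) = 0.37·0.328571 + 0.43·0.61165 + 0.2·0.0968005 = 0.403941.

0.4039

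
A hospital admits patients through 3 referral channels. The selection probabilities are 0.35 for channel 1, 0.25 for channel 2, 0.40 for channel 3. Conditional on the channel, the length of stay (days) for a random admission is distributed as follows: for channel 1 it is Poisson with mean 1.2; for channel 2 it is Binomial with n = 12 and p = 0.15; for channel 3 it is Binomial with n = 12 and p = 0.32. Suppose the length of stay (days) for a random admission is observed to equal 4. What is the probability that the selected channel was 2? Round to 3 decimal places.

Likelihoods P(X=4 | ·): 1: 0.0260232; 2: 0.0682844; 3: 0.237288.
Posterior ∝ prior × likelihood. Numerator for 2: 0.25·0.0682844 = 0.0170711.
Normalizing constant: 0.35·0.0260232 + 0.25·0.0682844 + 0.4·0.237288 = 0.121095.
P(2 | observation) = 0.0170711 / 0.121095 = 0.140973.

0.141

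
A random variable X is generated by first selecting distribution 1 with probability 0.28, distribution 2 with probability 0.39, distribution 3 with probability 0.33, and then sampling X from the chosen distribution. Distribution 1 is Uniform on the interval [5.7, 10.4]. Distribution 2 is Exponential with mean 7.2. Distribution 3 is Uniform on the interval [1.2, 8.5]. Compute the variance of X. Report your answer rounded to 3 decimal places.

23.934

Per component, 1: μ=8.05, E[X²]=66.6433; 2: μ=7.2, E[X²]=103.68; 3: μ=4.85, E[X²]=27.9633.
E[X] = 0.28·8.05 + 0.39·7.2 + 0.33·4.85 = 6.6625.
E[X²] = 0.28·66.6433 + 0.39·103.68 + 0.33·27.9633 = 68.3232.
Var(X) = E[X²] − (E[X])² = 68.3232 − 44.3889 = 23.9343.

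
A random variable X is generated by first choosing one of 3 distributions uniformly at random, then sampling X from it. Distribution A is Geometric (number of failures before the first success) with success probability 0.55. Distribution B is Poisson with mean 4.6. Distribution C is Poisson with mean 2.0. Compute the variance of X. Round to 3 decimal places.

5.191

Per component, A: μ=0.818182, E[X²]=2.15702; B: μ=4.6, E[X²]=25.76; C: μ=2, E[X²]=6.
E[X] = 0.333333·0.818182 + 0.333333·4.6 + 0.333333·2 = 2.47273.
E[X²] = 0.333333·2.15702 + 0.333333·25.76 + 0.333333·6 = 11.3057.
Var(X) = E[X²] − (E[X])² = 11.3057 − 6.11438 = 5.19129.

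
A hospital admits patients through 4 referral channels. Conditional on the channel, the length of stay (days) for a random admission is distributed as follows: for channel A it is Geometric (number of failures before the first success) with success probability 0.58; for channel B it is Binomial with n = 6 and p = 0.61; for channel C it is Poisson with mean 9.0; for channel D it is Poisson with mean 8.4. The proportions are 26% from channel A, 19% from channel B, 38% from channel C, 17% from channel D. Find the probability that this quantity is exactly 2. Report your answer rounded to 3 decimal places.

0.054

Conditional on each channel, P(X = 2): A: 0.102312; B: 0.129125; C: 0.0049981; D: 0.00793332.
By total probability, P(X = 2) = 0.26·0.102312 + 0.19·0.129125 + 0.38·0.0049981 + 0.17·0.00793332 = 0.0543828.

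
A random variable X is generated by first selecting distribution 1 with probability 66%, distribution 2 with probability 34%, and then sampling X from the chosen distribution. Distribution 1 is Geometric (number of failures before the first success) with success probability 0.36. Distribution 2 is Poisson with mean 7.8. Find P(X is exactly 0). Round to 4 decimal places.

Conditional on each component, P(X = 0): 1: 0.36; 2: 0.000409735.
By total probability, P(X = 0) = 0.66·0.36 + 0.34·0.000409735 = 0.237739.

0.2377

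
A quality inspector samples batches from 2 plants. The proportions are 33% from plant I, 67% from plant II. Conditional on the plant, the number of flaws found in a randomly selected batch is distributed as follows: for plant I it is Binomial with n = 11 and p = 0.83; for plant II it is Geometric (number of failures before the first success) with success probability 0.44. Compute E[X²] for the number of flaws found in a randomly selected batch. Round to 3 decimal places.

31.043

For each component E[X²] = Var + (mean)², giving I: 84.909; II: 4.5124.
Overall E[X²] = 0.33·84.909 + 0.67·4.5124 = 31.0433.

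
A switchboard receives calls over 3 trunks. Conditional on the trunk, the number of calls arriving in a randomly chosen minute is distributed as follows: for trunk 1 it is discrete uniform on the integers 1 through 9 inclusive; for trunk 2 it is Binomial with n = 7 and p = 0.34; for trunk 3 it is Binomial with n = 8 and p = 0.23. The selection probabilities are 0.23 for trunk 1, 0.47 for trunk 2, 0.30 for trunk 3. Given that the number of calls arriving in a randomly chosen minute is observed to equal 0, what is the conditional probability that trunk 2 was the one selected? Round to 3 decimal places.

0.409

Likelihoods P(X=0 | ·): 1: 0; 2: 0.0545516; 3: 0.123574.
Posterior ∝ prior × likelihood. Numerator for 2: 0.47·0.0545516 = 0.0256393.
Normalizing constant: 0.23·0 + 0.47·0.0545516 + 0.3·0.123574 = 0.0627113.
P(2 | observation) = 0.0256393 / 0.0627113 = 0.408846.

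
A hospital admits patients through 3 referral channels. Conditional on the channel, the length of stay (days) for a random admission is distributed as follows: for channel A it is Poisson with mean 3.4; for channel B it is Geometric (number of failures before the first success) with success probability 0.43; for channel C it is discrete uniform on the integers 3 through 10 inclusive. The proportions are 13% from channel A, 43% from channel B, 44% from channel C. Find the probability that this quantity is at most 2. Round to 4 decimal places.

Conditional on each channel, P(X ≤ 2): A: 0.33974; B: 0.814807; C: 0.
By total probability, P(X ≤ 2) = 0.13·0.33974 + 0.43·0.814807 + 0.44·0 = 0.394533.

0.3945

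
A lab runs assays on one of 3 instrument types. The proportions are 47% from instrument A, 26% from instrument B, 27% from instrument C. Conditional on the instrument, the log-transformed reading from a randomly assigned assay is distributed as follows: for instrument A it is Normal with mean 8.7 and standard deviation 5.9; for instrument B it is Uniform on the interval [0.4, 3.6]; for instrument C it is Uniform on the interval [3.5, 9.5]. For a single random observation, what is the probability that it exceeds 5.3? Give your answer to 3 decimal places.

Conditional on each instrument, P(X > 5.3): A: 0.717784; B: 0; C: 0.7.
By total probability, P(X > 5.3) = 0.47·0.717784 + 0.26·0 + 0.27·0.7 = 0.526359.

0.526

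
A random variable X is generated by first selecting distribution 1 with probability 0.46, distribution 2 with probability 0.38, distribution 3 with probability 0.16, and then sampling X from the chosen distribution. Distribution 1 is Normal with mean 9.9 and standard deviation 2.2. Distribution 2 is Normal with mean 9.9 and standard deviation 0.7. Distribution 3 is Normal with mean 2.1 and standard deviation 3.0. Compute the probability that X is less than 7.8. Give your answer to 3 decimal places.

Conditional on each component, P(X < 7.8): 1: 0.169904; 2: 0.0013499; 3: 0.971283.
By total probability, P(X < 7.8) = 0.46·0.169904 + 0.38·0.0013499 + 0.16·0.971283 = 0.234074.

0.234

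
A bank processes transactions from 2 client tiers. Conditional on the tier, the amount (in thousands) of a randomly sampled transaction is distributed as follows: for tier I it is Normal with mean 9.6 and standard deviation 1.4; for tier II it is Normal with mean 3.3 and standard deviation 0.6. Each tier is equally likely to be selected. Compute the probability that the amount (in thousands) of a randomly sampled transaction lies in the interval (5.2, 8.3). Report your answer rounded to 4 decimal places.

0.0882

Conditional on each tier, P(5.2 < X < 8.3): I: 0.175719; II: 0.000770985.
By total probability, P(5.2 < X < 8.3) = 0.5·0.175719 + 0.5·0.000770985 = 0.088245.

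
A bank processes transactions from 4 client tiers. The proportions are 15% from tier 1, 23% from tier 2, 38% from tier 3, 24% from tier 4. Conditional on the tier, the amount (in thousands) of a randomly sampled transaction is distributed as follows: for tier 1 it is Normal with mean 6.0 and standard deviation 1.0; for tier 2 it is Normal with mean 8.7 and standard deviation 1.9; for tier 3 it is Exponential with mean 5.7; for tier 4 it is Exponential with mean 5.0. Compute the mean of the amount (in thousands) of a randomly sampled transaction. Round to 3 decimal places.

Component means — 1: 6; 2: 8.7; 3: 5.7; 4: 5.
E[X] = 0.15·6 + 0.23·8.7 + 0.38·5.7 + 0.24·5 = 6.267.

6.267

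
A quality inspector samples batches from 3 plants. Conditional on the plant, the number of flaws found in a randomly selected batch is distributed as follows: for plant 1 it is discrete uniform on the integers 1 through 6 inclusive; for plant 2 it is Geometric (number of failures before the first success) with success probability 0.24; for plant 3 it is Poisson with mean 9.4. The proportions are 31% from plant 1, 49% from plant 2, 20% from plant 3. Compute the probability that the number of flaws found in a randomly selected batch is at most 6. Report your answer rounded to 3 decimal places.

Conditional on each plant, P(X ≤ 6): 1: 1; 2: 0.853548; 3: 0.172733.
By total probability, P(X ≤ 6) = 0.31·1 + 0.49·0.853548 + 0.2·0.172733 = 0.762785.

0.763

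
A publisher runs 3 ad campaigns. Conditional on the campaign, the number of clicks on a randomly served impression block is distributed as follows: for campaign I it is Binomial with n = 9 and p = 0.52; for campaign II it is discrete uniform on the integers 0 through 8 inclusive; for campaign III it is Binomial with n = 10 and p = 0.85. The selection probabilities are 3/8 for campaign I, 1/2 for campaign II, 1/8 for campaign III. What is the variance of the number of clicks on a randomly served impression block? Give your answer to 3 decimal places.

Per component, I: μ=4.68, E[X²]=24.1488; II: μ=4, E[X²]=22.6667; III: μ=8.5, E[X²]=73.525.
E[X] = 0.375·4.68 + 0.5·4 + 0.125·8.5 = 4.8175.
E[X²] = 0.375·24.1488 + 0.5·22.6667 + 0.125·73.525 = 29.5798.
Var(X) = E[X²] − (E[X])² = 29.5798 − 23.2083 = 6.37145.

6.371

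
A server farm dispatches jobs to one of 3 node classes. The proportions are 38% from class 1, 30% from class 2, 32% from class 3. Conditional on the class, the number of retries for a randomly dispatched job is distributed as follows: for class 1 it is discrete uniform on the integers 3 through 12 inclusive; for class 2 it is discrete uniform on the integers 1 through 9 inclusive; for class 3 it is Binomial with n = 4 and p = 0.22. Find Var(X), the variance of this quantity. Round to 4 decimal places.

13.0257

Per component, 1: μ=7.5, E[X²]=64.5; 2: μ=5, E[X²]=31.6667; 3: μ=0.88, E[X²]=1.4608.
E[X] = 0.38·7.5 + 0.3·5 + 0.32·0.88 = 4.6316.
E[X²] = 0.38·64.5 + 0.3·31.6667 + 0.32·1.4608 = 34.4775.
Var(X) = E[X²] − (E[X])² = 34.4775 − 21.4517 = 13.0257.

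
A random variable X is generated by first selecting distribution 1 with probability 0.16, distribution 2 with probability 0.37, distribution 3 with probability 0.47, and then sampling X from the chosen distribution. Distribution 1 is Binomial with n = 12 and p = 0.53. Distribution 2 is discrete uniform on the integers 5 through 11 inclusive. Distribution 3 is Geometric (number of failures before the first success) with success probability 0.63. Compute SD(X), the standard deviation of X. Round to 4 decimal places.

3.8232

Per component, 1: μ=6.36, E[X²]=43.4388; 2: μ=8, E[X²]=68; 3: μ=0.587302, E[X²]=1.27715.
E[X] = 0.16·6.36 + 0.37·8 + 0.47·0.587302 = 4.25363.
E[X²] = 0.16·43.4388 + 0.37·68 + 0.47·1.27715 = 32.7105.
Var(X) = E[X²] − (E[X])² = 32.7105 − 18.0934 = 14.6171.
SD(X) = √14.6171 = 3.82323.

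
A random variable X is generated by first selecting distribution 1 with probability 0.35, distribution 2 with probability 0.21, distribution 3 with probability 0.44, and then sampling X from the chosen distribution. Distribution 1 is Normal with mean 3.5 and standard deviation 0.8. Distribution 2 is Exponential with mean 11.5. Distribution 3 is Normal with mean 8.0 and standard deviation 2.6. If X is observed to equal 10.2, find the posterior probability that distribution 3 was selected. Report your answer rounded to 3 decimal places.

Likelihoods f(10.2 | ·): 1: 2.93074e-16; 2: 0.035818; 3: 0.107267.
Posterior ∝ prior × likelihood. Numerator for 3: 0.44·0.107267 = 0.0471973.
Normalizing constant: 0.35·2.93074e-16 + 0.21·0.035818 + 0.44·0.107267 = 0.0547191.
P(3 | observation) = 0.0471973 / 0.0547191 = 0.862538.

0.863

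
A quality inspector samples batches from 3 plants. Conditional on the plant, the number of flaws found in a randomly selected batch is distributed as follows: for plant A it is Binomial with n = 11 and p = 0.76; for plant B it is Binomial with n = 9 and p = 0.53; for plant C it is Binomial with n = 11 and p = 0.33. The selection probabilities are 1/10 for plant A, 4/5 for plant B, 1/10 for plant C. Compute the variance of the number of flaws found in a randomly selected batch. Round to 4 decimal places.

3.5961

Per component, A: μ=8.36, E[X²]=71.896; B: μ=4.77, E[X²]=24.9948; C: μ=3.63, E[X²]=15.609.
E[X] = 0.1·8.36 + 0.8·4.77 + 0.1·3.63 = 5.015.
E[X²] = 0.1·71.896 + 0.8·24.9948 + 0.1·15.609 = 28.7463.
Var(X) = E[X²] − (E[X])² = 28.7463 − 25.1502 = 3.59611.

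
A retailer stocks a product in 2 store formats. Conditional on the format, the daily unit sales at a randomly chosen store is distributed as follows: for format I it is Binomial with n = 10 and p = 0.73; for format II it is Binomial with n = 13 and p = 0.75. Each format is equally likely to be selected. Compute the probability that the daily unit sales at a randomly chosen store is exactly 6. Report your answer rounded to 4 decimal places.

Conditional on each format, P(X = 6): I: 0.168893; II: 0.0186408.
By total probability, P(X = 6) = 0.5·0.168893 + 0.5·0.0186408 = 0.0937669.

0.0938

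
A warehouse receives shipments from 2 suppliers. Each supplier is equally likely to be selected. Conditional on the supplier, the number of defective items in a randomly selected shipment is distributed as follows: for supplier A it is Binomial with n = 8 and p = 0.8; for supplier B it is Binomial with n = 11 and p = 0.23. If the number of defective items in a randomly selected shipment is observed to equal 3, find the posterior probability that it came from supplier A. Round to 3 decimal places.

0.036

Likelihoods P(X=3 | ·): A: 0.00917504; B: 0.248081.
Posterior ∝ prior × likelihood. Numerator for A: 0.5·0.00917504 = 0.00458752.
Normalizing constant: 0.5·0.00917504 + 0.5·0.248081 = 0.128628.
P(A | observation) = 0.00458752 / 0.128628 = 0.035665.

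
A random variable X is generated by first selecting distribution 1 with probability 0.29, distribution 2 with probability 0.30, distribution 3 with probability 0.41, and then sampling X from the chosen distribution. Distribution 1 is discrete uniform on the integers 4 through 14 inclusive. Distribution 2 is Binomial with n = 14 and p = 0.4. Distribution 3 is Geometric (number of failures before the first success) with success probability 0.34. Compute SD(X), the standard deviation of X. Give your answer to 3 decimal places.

Per component, 1: μ=9, E[X²]=91; 2: μ=5.6, E[X²]=34.72; 3: μ=1.94118, E[X²]=9.47751.
E[X] = 0.29·9 + 0.3·5.6 + 0.41·1.94118 = 5.08588.
E[X²] = 0.29·91 + 0.3·34.72 + 0.41·9.47751 = 40.6918.
Var(X) = E[X²] − (E[X])² = 40.6918 − 25.8662 = 14.8256.
SD(X) = √14.8256 = 3.8504.

3.850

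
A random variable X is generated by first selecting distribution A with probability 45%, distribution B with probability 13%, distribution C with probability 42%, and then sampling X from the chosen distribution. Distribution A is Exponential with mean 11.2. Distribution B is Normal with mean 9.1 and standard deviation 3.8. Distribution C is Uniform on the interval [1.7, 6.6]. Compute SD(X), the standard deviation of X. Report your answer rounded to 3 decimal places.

8.376

Per component, A: μ=11.2, E[X²]=250.88; B: μ=9.1, E[X²]=97.25; C: μ=4.15, E[X²]=19.2233.
E[X] = 0.45·11.2 + 0.13·9.1 + 0.42·4.15 = 7.966.
E[X²] = 0.45·250.88 + 0.13·97.25 + 0.42·19.2233 = 133.612.
Var(X) = E[X²] − (E[X])² = 133.612 − 63.4572 = 70.1551.
SD(X) = √70.1551 = 8.37587.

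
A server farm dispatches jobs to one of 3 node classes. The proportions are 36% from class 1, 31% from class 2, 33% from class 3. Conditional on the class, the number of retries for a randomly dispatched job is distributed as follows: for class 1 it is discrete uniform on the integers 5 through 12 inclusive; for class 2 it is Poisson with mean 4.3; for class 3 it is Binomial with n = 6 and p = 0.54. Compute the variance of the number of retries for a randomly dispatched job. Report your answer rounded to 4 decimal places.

Per component, 1: μ=8.5, E[X²]=77.5; 2: μ=4.3, E[X²]=22.79; 3: μ=3.24, E[X²]=11.988.
E[X] = 0.36·8.5 + 0.31·4.3 + 0.33·3.24 = 5.4622.
E[X²] = 0.36·77.5 + 0.31·22.79 + 0.33·11.988 = 38.9209.
Var(X) = E[X²] − (E[X])² = 38.9209 − 29.8356 = 9.08531.

9.0853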